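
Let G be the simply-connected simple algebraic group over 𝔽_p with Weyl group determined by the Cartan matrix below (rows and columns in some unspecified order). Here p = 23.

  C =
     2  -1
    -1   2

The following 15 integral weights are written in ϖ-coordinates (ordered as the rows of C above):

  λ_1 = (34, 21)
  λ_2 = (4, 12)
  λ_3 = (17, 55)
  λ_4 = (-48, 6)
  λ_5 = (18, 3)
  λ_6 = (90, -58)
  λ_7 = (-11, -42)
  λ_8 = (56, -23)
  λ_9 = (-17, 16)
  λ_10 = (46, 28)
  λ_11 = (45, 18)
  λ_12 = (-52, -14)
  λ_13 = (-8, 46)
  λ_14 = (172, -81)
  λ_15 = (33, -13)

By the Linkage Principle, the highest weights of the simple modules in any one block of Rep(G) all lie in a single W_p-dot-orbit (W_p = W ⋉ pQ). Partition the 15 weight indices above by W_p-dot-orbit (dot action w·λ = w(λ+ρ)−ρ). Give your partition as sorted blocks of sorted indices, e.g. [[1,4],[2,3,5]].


A_2 Cartan matrix, 2 simple roots permuted; ρ=(1,1).

Each λ_j+ρ reduced to Ā_23; 2-tuples below use C's row order:

    λ_1 → (11, 1)
    λ_2 → (5, 13)
    λ_3 → (5, 13)
    λ_4 → (16, 1)
    λ_5 → (19, 4)
    λ_6 → (11, 1)
    λ_7 → (5, 13)
    λ_8 → (11, 1)
    λ_9 → (16, 1)
    λ_10 → (16, 1)
    λ_11 → (19, 4)
    λ_12 → (5, 13)
    λ_13 → (16, 1)
    λ_14 → (11, 1)
    λ_15 → (11, 1)

These 15 weights hit 4 W_23-dot-orbits; sizes (5, 4, 4, 2):

[[1, 6, 8, 14, 15], [2, 3, 7, 12], [4, 9, 10, 13], [5, 11]]


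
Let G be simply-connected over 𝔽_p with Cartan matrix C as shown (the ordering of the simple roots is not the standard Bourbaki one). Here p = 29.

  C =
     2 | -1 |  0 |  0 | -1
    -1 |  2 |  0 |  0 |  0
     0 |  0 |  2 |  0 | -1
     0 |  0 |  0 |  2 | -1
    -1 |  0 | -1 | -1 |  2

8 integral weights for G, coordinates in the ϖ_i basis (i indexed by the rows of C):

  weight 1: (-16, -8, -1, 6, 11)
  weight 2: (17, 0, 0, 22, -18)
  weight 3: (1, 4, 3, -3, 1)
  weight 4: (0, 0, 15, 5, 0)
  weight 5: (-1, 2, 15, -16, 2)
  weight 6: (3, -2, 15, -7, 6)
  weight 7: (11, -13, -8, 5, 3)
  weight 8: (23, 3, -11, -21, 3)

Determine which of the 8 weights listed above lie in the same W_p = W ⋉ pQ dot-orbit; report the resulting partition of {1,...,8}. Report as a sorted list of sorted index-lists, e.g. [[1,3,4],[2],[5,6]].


Root system D_5: the 5×5 matrix C matches after relabeling.

Folding the 8 weights λ_j+ρ into Ā_29 (reps in the given 5-coord order):

  [1] (3, 9, 4, 3, 0) · [2] (1, 1, 16, 6, 1) · [3] (2, 5, 4, 2, 0) · [4] (1, 1, 16, 6, 1) · [5] (3, 9, 4, 3, 0) · [6] (1, 1, 16, 6, 1) · [7] (3, 9, 4, 3, 0) · [8] (1, 1, 16, 6, 1)

Linkage partition of the 8 weights (3 classes, p=29):

[[1, 5, 7], [2, 4, 6, 8], [3]]


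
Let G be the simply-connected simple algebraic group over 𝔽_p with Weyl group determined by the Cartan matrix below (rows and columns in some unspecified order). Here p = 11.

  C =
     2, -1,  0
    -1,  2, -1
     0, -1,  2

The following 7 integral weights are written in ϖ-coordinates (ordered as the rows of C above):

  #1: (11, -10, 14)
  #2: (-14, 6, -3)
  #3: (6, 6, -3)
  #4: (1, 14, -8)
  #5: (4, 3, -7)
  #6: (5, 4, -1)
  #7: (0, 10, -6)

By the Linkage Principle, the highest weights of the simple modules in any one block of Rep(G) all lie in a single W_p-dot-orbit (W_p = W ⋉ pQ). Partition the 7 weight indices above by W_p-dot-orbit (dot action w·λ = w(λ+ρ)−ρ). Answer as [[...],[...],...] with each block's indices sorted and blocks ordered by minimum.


A_3 Cartan matrix, 3 simple roots permuted; ρ=(1,1,1).

Alcove-folded reps (p=11, 7 weights, presented ϖ-order):

  [1] (4, 4, 1) · [2] (3, 2, 4) · [3] (4, 4, 1) · [4] (4, 4, 1) · [5] (3, 2, 4) · [6] (6, 5, 0) · [7] (0, 6, 4)

Grouping the 7 weights by Ā_11-representative: 4 linkage classes.

[[1, 3, 4], [2, 5], [6], [7]]


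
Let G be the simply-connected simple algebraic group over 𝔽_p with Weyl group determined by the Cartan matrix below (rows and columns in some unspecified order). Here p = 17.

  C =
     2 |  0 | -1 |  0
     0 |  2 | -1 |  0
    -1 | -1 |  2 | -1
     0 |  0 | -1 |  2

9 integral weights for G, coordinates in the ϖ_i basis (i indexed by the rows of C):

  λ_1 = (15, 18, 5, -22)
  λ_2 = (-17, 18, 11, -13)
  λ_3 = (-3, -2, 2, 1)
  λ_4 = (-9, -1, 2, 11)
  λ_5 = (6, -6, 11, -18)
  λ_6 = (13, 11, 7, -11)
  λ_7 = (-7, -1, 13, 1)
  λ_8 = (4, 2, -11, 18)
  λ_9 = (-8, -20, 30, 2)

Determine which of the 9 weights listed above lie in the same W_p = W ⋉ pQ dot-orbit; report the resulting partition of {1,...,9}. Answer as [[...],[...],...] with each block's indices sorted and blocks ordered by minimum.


Cartan matrix: type D_4 (|W|=192); un-permuting the 4 rows.

Ā_17 reps of the 9 weights (D_4, coords as presented):

    1: (1, 2, 1, 4)
    2: (2, 1, 0, 2)
    3: (2, 1, 0, 2)
    4: (3, 5, 0, 7)
    5: (3, 5, 0, 7)
    6: (3, 5, 0, 7)
    7: (6, 0, 1, 2)
    8: (3, 5, 0, 7)
    9: (3, 5, 0, 7)

4 distinct reps among the 9 weights ⇒ 4 W_17-linkage classes:

[[1], [2, 3], [4, 5, 6, 8, 9], [7]]


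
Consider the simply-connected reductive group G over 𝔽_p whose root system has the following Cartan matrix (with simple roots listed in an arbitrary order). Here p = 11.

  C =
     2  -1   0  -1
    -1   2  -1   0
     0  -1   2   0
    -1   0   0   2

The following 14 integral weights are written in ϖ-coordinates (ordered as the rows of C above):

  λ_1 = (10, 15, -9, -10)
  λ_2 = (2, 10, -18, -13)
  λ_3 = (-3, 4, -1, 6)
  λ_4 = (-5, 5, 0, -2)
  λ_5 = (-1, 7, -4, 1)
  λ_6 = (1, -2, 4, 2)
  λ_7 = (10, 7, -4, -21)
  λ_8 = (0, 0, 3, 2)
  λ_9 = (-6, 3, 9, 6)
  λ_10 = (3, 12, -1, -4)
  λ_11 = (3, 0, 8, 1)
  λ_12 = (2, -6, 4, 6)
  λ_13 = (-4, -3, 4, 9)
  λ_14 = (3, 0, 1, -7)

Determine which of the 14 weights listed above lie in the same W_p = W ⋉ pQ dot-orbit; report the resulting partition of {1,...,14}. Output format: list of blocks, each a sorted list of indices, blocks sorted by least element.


A_4 Cartan matrix, 4 simple roots permuted; ρ=(1,1,1,1).

Ā_11 reps of the 14 weights (A_4, coords as presented):

  [1] (0, 5, 3, 2) · [2] (0, 5, 3, 2) · [3] (2, 3, 0, 5) · [4] (1, 1, 1, 4) · [5] (0, 5, 3, 2) · [6] (1, 1, 4, 3) · [7] (0, 5, 3, 2) · [8] (1, 1, 4, 3) · [9] (1, 1, 4, 3) · [10] (0, 5, 3, 2) · [11] (1, 1, 4, 3) · [12] (2, 3, 0, 5) · [13] (2, 3, 0, 5) · [14] (1, 1, 1, 4)

Linkage partition of the 14 weights (4 classes, p=11):

[[1, 2, 5, 7, 10], [3, 12, 13], [4, 14], [6, 8, 9, 11]]


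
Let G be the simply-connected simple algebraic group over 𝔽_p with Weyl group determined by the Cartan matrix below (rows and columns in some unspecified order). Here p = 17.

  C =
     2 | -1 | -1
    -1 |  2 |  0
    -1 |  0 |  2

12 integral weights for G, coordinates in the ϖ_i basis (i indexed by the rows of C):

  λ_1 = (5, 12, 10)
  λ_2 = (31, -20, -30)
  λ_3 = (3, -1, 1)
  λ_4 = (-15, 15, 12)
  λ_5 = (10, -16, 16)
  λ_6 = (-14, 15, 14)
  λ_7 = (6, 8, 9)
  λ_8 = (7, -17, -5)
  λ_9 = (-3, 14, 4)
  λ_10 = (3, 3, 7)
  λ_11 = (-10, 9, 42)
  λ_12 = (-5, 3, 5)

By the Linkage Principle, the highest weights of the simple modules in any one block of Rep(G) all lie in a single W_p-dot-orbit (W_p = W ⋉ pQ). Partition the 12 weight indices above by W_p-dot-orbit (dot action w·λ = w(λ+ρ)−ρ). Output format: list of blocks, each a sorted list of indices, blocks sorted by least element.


C ↔ A_3 under row/col permutation; |W(A_3)| = 24.

Ā_17 reps of the 12 weights (A_3, coords as presented):

  [1] (4, 0, 2)
  [2] (2, 12, 2)
  [3] (4, 0, 2)
  [4] (13, 2, 1)
  [5] (4, 0, 2)
  [6] (13, 2, 1)
  [7] (7, 0, 1)
  [8] (4, 4, 8)
  [9] (2, 12, 2)
  [10] (4, 4, 8)
  [11] (7, 0, 1)
  [12] (4, 0, 2)

Grouping the 12 weights by Ā_17-representative: 5 linkage classes.

[[1, 3, 5, 12], [2, 9], [4, 6], [7, 11], [8, 10]]


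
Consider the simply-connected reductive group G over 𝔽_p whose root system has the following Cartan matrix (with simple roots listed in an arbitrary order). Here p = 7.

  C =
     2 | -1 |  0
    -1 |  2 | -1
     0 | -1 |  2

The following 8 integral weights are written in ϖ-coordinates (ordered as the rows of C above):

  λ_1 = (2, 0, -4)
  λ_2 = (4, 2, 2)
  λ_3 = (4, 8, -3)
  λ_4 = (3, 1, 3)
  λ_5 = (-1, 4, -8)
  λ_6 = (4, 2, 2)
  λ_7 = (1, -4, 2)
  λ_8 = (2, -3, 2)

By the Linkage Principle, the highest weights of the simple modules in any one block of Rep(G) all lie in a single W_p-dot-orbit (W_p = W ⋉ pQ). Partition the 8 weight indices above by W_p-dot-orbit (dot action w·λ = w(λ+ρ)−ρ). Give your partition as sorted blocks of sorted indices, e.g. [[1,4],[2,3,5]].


A_3 Cartan matrix, 3 simple roots permuted; ρ=(1,1,1).

W_7-reps of the 8 weights in Ā_7 (same 3-coord order as C):

  λ_1+ρ ↦ (1, 2, 1);  λ_2+ρ ↦ (1, 2, 1);  λ_3+ρ ↦ (2, 0, 5);  λ_4+ρ ↦ (1, 2, 1);  λ_5+ρ ↦ (2, 0, 5);  λ_6+ρ ↦ (1, 2, 1);  λ_7+ρ ↦ (1, 2, 0);  λ_8+ρ ↦ (1, 2, 1)

3 distinct reps among the 8 weights ⇒ 3 W_7-linkage classes:

[[1, 2, 4, 6, 8], [3, 5], [7]]


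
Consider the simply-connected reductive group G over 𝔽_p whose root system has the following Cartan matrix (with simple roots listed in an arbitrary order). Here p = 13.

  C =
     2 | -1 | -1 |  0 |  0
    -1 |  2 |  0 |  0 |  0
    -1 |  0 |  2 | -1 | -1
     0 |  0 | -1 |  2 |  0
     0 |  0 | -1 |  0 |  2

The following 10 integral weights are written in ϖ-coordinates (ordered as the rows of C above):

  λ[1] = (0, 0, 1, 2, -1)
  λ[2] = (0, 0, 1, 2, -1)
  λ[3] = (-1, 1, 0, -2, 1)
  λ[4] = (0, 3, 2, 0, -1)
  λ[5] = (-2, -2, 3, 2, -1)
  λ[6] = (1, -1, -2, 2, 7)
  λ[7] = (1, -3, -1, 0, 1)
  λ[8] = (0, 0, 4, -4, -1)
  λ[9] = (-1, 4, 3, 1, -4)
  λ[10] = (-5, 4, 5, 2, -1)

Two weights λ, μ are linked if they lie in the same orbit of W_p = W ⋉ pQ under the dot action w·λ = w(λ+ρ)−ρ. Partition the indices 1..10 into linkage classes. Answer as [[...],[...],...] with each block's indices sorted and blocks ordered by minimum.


C ↔ D_5 under row/col permutation; |W(D_5)| = 1920.

W_13-reps of the 10 weights in Ā_13 (same 5-coord order as C):

  1: (1, 1, 2, 3, 0) · 2: (1, 1, 2, 3, 0) · 3: (0, 2, 0, 1, 2) · 4: (1, 4, 3, 1, 0) · 5: (1, 1, 2, 3, 0) · 6: (1, 0, 1, 2, 7) · 7: (0, 2, 0, 1, 2) · 8: (1, 1, 2, 3, 0) · 9: (0, 5, 1, 2, 3) · 10: (1, 1, 2, 3, 0)

5 distinct reps among the 10 weights ⇒ 5 W_13-linkage classes:

[[1, 2, 5, 8, 10], [3, 7], [4], [6], [9]]


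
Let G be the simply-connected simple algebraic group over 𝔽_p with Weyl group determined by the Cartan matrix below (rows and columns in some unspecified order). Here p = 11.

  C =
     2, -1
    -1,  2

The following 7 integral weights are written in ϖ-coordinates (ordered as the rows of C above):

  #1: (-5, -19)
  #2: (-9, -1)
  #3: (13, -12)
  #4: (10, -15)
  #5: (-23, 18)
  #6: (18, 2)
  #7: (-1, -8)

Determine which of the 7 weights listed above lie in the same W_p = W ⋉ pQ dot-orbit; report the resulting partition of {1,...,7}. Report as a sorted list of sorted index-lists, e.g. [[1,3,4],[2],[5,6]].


Type A_2, rank 2, |W|=6; reorder rows/cols to standard.

Folding the 7 weights λ_j+ρ into Ā_11 (reps in the given 2-coord order):

  λ_1 → (0, 7) · λ_2 → (0, 8) · λ_3 → (0, 8) · λ_4 → (0, 8) · λ_5 → (0, 8) · λ_6 → (0, 8) · λ_7 → (7, 0)

3 distinct reps among the 7 weights ⇒ 3 W_11-linkage classes:

[[1], [2, 3, 4, 5, 6], [7]]


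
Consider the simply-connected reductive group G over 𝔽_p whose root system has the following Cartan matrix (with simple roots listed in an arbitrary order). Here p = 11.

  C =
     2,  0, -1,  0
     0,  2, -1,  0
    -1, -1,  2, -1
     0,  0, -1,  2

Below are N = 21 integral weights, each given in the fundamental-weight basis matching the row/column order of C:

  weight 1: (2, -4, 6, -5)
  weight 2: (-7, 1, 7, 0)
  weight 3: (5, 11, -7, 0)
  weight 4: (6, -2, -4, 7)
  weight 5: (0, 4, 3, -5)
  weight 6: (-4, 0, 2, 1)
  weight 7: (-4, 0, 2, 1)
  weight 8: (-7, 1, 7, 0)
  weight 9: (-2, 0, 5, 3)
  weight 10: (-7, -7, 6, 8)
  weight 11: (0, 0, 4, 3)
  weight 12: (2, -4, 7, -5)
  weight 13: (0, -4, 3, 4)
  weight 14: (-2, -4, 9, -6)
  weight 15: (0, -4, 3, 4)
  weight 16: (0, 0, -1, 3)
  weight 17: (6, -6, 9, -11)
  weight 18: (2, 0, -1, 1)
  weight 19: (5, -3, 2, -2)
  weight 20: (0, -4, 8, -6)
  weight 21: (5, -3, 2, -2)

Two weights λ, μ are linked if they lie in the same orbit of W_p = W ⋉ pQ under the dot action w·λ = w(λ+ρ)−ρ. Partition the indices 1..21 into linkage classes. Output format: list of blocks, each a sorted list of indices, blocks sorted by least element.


Type D_4, rank 4, |W|=192; reorder rows/cols to standard.

Alcove-folded reps (p=11, 21 weights, presented ϖ-order):

  [1] (3, 3, 0, 4)
  [2] (6, 2, 0, 1)
  [3] (1, 5, 0, 4)
  [4] (3, 3, 0, 4)
  [5] (1, 5, 0, 4)
  [6] (3, 1, 0, 2)
  [7] (3, 1, 0, 2)
  [8] (6, 2, 0, 1)
  [9] (1, 1, 0, 4)
  [10] (1, 1, 0, 4)
  [11] (1, 1, 0, 4)
  [12] (3, 3, 0, 4)
  [13] (1, 3, 1, 5)
  [14] (1, 3, 1, 5)
  [15] (1, 3, 1, 5)
  [16] (1, 1, 0, 4)
  [17] (1, 1, 0, 4)
  [18] (3, 1, 0, 2)
  [19] (6, 2, 0, 1)
  [20] (1, 3, 1, 5)
  [21] (6, 2, 0, 1)

Grouping the 21 weights by Ā_11-representative: 6 linkage classes.

[[1, 4, 12], [2, 8, 19, 21], [3, 5], [6, 7, 18], [9, 10, 11, 16, 17], [13, 14, 15, 20]]


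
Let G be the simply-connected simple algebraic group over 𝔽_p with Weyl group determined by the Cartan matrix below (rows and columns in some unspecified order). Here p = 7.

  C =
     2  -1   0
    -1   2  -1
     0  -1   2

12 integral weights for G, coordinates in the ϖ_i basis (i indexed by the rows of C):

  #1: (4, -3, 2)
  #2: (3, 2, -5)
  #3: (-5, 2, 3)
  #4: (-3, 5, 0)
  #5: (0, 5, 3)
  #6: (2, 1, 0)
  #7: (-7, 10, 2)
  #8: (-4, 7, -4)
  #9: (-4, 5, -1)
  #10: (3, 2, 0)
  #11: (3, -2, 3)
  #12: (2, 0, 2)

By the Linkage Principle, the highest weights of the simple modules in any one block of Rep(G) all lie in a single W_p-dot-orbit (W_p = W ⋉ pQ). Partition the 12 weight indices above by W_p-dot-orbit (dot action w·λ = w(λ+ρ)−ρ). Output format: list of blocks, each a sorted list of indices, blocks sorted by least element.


Root system A_3: the 3×3 matrix C matches after relabeling.

W_7-reps of the 12 weights in Ā_7 (same 3-coord order as C):

    λ_1+ρ ↦ (3, 2, 1)
    λ_2+ρ ↦ (3, 1, 3)
    λ_3+ρ ↦ (3, 1, 3)
    λ_4+ρ ↦ (2, 4, 1)
    λ_5+ρ ↦ (3, 3, 0)
    λ_6+ρ ↦ (3, 2, 1)
    λ_7+ρ ↦ (1, 0, 4)
    λ_8+ρ ↦ (2, 2, 2)
    λ_9+ρ ↦ (3, 3, 0)
    λ_10+ρ ↦ (3, 3, 0)
    λ_11+ρ ↦ (3, 1, 3)
    λ_12+ρ ↦ (3, 1, 3)

Linkage partition of the 12 weights (6 classes, p=7):

[[1, 6], [2, 3, 11, 12], [4], [5, 9, 10], [7], [8]]


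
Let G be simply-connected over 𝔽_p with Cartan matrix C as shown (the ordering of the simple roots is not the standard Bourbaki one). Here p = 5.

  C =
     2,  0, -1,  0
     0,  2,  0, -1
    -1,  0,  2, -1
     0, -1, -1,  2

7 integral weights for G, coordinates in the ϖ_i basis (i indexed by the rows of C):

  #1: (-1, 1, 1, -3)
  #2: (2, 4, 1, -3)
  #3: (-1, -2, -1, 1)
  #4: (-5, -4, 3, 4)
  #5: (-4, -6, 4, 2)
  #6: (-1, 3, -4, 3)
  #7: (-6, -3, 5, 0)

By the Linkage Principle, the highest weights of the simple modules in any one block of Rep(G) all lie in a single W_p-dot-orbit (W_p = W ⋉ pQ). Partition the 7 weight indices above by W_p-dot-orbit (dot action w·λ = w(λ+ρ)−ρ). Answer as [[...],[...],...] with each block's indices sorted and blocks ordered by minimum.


Dynkin diagram of C (from the 6 off-diagonal −1 entries): A_4.

Ā_5 reps of the 7 weights (A_4, coords as presented):

  1: (0, 0, 0, 2);  2: (0, 0, 0, 2);  3: (0, 1, 0, 1);  4: (0, 1, 0, 1);  5: (0, 0, 0, 2);  6: (0, 1, 0, 1);  7: (3, 1, 0, 0)

Grouping the 7 weights by Ā_5-representative: 3 linkage classes.

[[1, 2, 5], [3, 4, 6], [7]]


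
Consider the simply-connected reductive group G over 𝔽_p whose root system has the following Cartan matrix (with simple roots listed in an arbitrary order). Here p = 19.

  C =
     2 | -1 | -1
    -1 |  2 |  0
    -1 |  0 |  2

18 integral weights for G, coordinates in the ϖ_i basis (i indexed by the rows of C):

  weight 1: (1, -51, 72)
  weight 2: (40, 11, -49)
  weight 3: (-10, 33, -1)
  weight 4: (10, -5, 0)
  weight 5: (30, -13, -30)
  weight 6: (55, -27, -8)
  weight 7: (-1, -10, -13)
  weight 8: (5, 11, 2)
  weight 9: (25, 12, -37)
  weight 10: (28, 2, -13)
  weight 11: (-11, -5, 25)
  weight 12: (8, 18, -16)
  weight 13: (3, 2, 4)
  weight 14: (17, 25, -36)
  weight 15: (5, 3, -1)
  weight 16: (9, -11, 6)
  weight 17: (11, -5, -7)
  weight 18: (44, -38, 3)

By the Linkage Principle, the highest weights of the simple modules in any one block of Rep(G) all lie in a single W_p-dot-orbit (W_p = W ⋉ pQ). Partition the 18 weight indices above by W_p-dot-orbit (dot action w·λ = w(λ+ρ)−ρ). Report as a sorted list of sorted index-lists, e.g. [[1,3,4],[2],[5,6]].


Cartan matrix: type A_3 (|W|=24); un-permuting the 3 rows.

λ_j+ρ reflected into Ā_19 (⟨·,θ^∨⟩≤19); 3-tuples as given:

  [1] (6, 10, 1) · [2] (4, 3, 5) · [3] (6, 4, 0) · [4] (7, 4, 1) · [5] (0, 10, 7) · [6] (7, 4, 1) · [7] (0, 10, 7) · [8] (6, 10, 1) · [9] (6, 10, 1) · [10] (6, 10, 1) · [11] (4, 3, 5) · [12] (6, 4, 0) · [13] (4, 3, 5) · [14] (6, 10, 1) · [15] (6, 4, 0) · [16] (0, 10, 7) · [17] (2, 4, 6) · [18] (7, 4, 1)

The 18 indices split into 6 linkage classes (same alcove rep ⇔ same W_19-dot-orbit):

[[1, 8, 9, 10, 14], [2, 11, 13], [3, 12, 15], [4, 6, 18], [5, 7, 16], [17]]


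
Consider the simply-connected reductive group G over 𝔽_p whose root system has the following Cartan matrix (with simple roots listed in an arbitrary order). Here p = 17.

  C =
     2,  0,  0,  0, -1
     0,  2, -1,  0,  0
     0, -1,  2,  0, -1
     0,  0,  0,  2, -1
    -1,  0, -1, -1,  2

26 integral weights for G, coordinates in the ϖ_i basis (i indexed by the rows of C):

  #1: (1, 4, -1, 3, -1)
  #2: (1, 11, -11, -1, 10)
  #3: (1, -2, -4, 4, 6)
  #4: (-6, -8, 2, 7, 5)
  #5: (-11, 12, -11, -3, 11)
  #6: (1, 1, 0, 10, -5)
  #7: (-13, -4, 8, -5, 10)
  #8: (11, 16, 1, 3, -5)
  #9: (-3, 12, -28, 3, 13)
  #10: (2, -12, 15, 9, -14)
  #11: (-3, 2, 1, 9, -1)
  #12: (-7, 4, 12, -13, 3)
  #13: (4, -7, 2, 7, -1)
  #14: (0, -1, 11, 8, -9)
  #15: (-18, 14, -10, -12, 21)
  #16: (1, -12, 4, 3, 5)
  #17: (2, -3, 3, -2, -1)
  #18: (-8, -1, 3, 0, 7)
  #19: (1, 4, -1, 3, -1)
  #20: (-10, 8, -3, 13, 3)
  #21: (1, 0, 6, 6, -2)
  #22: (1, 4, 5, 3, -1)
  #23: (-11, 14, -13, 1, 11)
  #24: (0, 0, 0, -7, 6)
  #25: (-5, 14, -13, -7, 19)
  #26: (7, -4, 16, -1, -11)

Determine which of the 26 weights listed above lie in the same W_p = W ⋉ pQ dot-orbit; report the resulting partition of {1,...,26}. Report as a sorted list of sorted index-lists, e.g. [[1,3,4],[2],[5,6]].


Type D_5, rank 5, |W|=1920; reorder rows/cols to standard.

Alcove-folded reps (p=17, 26 weights, presented ϖ-order):

  1: (2, 5, 0, 4, 0) · 2: (2, 2, 1, 0, 1) · 3: (2, 3, 0, 5, 3) · 4: (2, 3, 0, 5, 3) · 5: (0, 3, 0, 8, 2) · 6: (1, 1, 1, 6, 1) · 7: (7, 0, 3, 1, 1) · 8: (0, 3, 0, 8, 2) · 9: (2, 2, 1, 0, 1) · 10: (2, 3, 0, 5, 3) · 11: (0, 3, 0, 8, 2) · 12: (7, 0, 3, 1, 1) · 13: (2, 3, 0, 5, 3) · 14: (7, 0, 3, 1, 1) · 15: (2, 5, 0, 4, 0) · 16: (2, 5, 0, 4, 0) · 17: (2, 2, 1, 0, 1) · 18: (7, 0, 3, 1, 1) · 19: (2, 5, 0, 4, 0) · 20: (1, 1, 1, 6, 1) · 21: (1, 1, 1, 6, 1) · 22: (2, 5, 0, 4, 0) · 23: (0, 3, 0, 8, 2) · 24: (1, 1, 1, 6, 1) · 25: (2, 2, 1, 0, 1) · 26: (0, 3, 0, 8, 2)

Linkage partition of the 26 weights (6 classes, p=17):

[[1, 15, 16, 19, 22], [2, 9, 17, 25], [3, 4, 10, 13], [5, 8, 11, 23, 26], [6, 20, 21, 24], [7, 12, 14, 18]]


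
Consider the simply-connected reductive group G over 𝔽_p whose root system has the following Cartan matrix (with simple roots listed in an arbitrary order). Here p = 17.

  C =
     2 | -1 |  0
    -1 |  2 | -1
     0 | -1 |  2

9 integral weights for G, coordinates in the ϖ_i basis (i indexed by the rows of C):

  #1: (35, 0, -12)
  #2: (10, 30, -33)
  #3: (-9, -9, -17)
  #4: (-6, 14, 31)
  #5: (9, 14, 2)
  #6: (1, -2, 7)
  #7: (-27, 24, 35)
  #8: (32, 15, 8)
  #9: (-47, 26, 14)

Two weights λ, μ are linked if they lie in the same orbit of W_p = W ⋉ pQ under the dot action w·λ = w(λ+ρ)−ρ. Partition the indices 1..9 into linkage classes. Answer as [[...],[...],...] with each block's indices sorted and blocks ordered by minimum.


C ↔ A_3 under row/col permutation; |W(A_3)| = 24.

W_17-reps of the 9 weights in Ā_17 (same 3-coord order as C):

    λ_1 → (1, 6, 8)
    λ_2 → (1, 6, 8)
    λ_3 → (1, 1, 7)
    λ_4 → (2, 2, 5)
    λ_5 → (1, 6, 8)
    λ_6 → (1, 1, 7)
    λ_7 → (1, 1, 7)
    λ_8 → (1, 1, 7)
    λ_9 → (2, 2, 5)

Partition of {1..9} into 3 W_17-dot-orbits:

[[1, 2, 5], [3, 6, 7, 8], [4, 9]]


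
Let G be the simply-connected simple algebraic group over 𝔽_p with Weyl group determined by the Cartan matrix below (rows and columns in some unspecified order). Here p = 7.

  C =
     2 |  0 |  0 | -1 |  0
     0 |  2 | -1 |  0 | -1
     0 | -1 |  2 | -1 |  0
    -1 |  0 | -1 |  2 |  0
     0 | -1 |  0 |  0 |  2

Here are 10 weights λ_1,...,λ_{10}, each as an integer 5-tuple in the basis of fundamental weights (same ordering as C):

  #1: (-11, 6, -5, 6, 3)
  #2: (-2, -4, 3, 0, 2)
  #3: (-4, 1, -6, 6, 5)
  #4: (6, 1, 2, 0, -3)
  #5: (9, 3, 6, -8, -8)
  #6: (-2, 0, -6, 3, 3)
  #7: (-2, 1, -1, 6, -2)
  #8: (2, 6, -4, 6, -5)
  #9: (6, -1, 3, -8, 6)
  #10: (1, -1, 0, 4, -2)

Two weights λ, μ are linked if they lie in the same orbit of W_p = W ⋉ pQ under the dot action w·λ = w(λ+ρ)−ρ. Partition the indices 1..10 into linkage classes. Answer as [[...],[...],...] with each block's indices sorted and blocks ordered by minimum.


Type A_5, rank 5, |W|=720; reorder rows/cols to standard.

λ_j+ρ reflected into Ā_7 (⟨·,θ^∨⟩≤7); 5-tuples as given:

  λ_1+ρ ↦ (4, 3, 0, 0, 0)
  λ_2+ρ ↦ (1, 3, 1, 0, 0)
  λ_3+ρ ↦ (1, 3, 1, 0, 0)
  λ_4+ρ ↦ (1, 3, 1, 0, 0)
  λ_5+ρ ↦ (4, 3, 0, 0, 0)
  λ_6+ρ ↦ (1, 3, 1, 0, 0)
  λ_7+ρ ↦ (1, 0, 0, 5, 1)
  λ_8+ρ ↦ (4, 3, 0, 0, 0)
  λ_9+ρ ↦ (4, 3, 0, 0, 0)
  λ_10+ρ ↦ (1, 0, 0, 5, 1)

Linkage partition of the 10 weights (3 classes, p=7):

[[1, 5, 8, 9], [2, 3, 4, 6], [7, 10]]


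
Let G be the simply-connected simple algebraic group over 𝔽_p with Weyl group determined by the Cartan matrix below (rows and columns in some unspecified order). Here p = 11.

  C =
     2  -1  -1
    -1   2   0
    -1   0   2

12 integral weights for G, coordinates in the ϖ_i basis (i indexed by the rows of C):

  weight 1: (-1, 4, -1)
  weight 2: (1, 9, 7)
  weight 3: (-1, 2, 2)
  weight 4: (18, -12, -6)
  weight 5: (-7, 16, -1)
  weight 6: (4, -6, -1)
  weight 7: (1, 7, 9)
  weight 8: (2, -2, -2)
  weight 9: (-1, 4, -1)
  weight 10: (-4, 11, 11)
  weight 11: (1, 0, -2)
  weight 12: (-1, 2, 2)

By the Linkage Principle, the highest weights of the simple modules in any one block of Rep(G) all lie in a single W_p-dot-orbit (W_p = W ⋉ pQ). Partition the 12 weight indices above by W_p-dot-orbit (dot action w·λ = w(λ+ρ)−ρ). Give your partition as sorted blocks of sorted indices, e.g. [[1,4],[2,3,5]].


Root system A_3: the 3×3 matrix C matches after relabeling.

W_11-reps of the 12 weights in Ā_11 (same 3-coord order as C):

  λ_1 → (0, 5, 0) · λ_2 → (1, 1, 1) · λ_3 → (0, 3, 3) · λ_4 → (0, 3, 3) · λ_5 → (0, 5, 0) · λ_6 → (0, 5, 0) · λ_7 → (1, 1, 1) · λ_8 → (1, 1, 1) · λ_9 → (0, 5, 0) · λ_10 → (1, 1, 1) · λ_11 → (1, 1, 1) · λ_12 → (0, 3, 3)

These 12 weights hit 3 W_11-dot-orbits; sizes (4, 5, 3):

[[1, 5, 6, 9], [2, 7, 8, 10, 11], [3, 4, 12]]


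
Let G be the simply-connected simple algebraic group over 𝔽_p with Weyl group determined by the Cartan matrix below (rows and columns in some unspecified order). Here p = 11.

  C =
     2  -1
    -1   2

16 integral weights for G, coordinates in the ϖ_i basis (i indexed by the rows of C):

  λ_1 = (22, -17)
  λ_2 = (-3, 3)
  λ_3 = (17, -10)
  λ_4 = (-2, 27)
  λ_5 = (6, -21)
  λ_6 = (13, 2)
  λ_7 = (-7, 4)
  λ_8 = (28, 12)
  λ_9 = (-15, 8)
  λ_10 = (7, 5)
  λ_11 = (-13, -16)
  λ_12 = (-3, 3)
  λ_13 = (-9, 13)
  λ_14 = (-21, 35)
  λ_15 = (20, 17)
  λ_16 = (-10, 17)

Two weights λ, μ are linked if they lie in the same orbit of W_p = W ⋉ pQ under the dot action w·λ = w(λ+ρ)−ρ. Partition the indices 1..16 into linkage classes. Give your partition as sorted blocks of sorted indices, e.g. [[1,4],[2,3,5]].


Root system A_2: the 2×2 matrix C matches after relabeling.

Folding the 16 weights λ_j+ρ into Ā_11 (reps in the given 2-coord order):

  1: (4, 1)
  2: (2, 2)
  3: (2, 2)
  4: (5, 1)
  5: (2, 2)
  6: (5, 3)
  7: (5, 1)
  8: (2, 7)
  9: (6, 2)
  10: (5, 3)
  11: (4, 1)
  12: (2, 2)
  13: (5, 3)
  14: (6, 2)
  15: (4, 1)
  16: (2, 2)

Linkage partition of the 16 weights (6 classes, p=11):

[[1, 11, 15], [2, 3, 5, 12, 16], [4, 7], [6, 10, 13], [8], [9, 14]]


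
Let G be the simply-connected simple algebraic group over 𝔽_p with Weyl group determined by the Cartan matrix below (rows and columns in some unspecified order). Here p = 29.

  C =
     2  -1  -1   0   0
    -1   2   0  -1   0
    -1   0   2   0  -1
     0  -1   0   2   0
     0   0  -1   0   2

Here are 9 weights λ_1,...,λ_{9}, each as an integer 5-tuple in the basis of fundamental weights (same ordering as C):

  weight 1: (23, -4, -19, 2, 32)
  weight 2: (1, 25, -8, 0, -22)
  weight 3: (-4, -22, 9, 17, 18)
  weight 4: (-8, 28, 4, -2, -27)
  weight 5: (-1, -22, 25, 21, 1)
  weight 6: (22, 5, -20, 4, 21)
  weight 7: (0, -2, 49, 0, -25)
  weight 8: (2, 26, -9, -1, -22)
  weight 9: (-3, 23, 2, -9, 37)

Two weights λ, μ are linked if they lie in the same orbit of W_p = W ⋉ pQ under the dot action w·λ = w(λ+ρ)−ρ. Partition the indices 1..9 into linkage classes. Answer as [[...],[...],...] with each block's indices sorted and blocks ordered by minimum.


Dynkin diagram of C (from the 8 off-diagonal −1 entries): A_5.

Each λ_j+ρ reduced to Ā_29; 5-tuples below use C's row order:

    1: (4, 3, 14, 3, 5)
    2: (21, 0, 5, 1, 2)
    3: (4, 3, 14, 3, 5)
    4: (21, 0, 5, 1, 2)
    5: (21, 0, 5, 1, 2)
    6: (4, 3, 14, 3, 5)
    7: (21, 0, 5, 1, 2)
    8: (21, 0, 5, 1, 2)
    9: (1, 2, 4, 14, 5)

Partition of {1..9} into 3 W_29-dot-orbits:

[[1, 3, 6], [2, 4, 5, 7, 8], [9]]


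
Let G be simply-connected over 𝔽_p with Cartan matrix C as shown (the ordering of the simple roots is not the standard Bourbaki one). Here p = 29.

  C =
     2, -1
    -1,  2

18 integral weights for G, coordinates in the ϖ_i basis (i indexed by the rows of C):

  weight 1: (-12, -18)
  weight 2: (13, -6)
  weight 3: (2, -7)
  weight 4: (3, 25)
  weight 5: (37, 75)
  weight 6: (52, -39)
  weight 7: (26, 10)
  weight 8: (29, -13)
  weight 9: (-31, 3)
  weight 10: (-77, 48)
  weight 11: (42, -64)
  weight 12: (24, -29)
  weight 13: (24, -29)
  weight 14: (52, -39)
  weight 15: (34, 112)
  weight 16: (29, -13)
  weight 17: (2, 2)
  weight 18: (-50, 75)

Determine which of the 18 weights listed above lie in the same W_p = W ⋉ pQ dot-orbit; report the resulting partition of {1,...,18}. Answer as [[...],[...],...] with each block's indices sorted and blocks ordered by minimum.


Cartan matrix: type A_2 (|W|=6); un-permuting the 2 rows.

Each λ_j+ρ reduced to Ā_29; 2-tuples below use C's row order:

  λ_1 → (17, 11);  λ_2 → (9, 5);  λ_3 → (3, 3);  λ_4 → (3, 25);  λ_5 → (18, 2);  λ_6 → (9, 5);  λ_7 → (18, 2);  λ_8 → (17, 11);  λ_9 → (3, 25);  λ_10 → (18, 2);  λ_11 → (9, 5);  λ_12 → (3, 25);  λ_13 → (3, 25);  λ_14 → (9, 5);  λ_15 → (3, 3);  λ_16 → (17, 11);  λ_17 → (3, 3);  λ_18 → (18, 2)

5 distinct reps among the 18 weights ⇒ 5 W_29-linkage classes:

[[1, 8, 16], [2, 6, 11, 14], [3, 15, 17], [4, 9, 12, 13], [5, 7, 10, 18]]


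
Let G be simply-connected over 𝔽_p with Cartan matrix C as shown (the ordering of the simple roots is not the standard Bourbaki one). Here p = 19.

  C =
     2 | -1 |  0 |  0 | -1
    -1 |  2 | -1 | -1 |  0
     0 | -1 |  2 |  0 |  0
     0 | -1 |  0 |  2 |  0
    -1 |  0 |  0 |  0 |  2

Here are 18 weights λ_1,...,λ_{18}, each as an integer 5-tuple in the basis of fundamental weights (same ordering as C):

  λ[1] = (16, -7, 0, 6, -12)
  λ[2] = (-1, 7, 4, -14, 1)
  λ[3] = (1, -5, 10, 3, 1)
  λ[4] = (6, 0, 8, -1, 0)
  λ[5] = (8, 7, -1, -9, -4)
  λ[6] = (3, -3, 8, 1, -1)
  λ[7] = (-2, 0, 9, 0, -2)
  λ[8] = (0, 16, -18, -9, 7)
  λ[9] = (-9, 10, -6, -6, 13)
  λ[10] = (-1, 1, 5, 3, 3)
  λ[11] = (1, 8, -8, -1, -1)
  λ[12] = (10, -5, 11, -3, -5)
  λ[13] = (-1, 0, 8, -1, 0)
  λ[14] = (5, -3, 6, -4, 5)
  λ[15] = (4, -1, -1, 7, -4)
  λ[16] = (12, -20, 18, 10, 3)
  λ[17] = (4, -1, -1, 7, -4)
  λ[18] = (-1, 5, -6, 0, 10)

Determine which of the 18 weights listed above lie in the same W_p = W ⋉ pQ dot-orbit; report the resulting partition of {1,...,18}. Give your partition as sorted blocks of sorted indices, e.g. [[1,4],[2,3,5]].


Cartan matrix: type D_5 (|W|=1920); un-permuting the 5 rows.

Each λ_j+ρ reduced to Ā_19; 5-tuples below use C's row order:

  [1] (0, 1, 5, 1, 11) · [2] (2, 0, 0, 8, 3) · [3] (2, 2, 7, 0, 0) · [4] (0, 1, 9, 0, 1) · [5] (2, 0, 0, 8, 3) · [6] (2, 2, 7, 0, 0) · [7] (0, 1, 9, 0, 1) · [8] (0, 1, 9, 0, 1) · [9] (1, 3, 2, 2, 6) · [10] (0, 2, 6, 4, 4) · [11] (2, 2, 7, 0, 0) · [12] (0, 2, 6, 4, 4) · [13] (0, 1, 9, 0, 1) · [14] (1, 3, 2, 2, 6) · [15] (2, 0, 0, 8, 3) · [16] (2, 0, 0, 8, 3) · [17] (2, 0, 0, 8, 3) · [18] (0, 1, 5, 1, 11)

The 18 indices split into 6 linkage classes (same alcove rep ⇔ same W_19-dot-orbit):

[[1, 18], [2, 5, 15, 16, 17], [3, 6, 11], [4, 7, 8, 13], [9, 14], [10, 12]]


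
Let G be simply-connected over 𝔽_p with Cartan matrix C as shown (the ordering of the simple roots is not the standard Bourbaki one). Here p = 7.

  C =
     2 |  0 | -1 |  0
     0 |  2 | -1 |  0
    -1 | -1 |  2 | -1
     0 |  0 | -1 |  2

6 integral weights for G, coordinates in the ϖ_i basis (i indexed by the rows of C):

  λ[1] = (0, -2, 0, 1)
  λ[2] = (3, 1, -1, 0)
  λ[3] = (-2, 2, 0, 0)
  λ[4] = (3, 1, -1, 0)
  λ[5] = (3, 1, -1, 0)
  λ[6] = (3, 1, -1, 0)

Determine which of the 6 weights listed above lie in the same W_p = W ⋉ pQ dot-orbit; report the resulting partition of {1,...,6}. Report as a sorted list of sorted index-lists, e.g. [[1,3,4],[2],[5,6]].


Dynkin diagram of C (from the 6 off-diagonal −1 entries): D_4.

Folding the 6 weights λ_j+ρ into Ā_7 (reps in the given 4-coord order):

  λ_1 → (1, 1, 0, 2) · λ_2 → (4, 2, 0, 1) · λ_3 → (1, 3, 0, 1) · λ_4 → (4, 2, 0, 1) · λ_5 → (4, 2, 0, 1) · λ_6 → (4, 2, 0, 1)

Grouping the 6 weights by Ā_7-representative: 3 linkage classes.

[[1], [2, 4, 5, 6], [3]]


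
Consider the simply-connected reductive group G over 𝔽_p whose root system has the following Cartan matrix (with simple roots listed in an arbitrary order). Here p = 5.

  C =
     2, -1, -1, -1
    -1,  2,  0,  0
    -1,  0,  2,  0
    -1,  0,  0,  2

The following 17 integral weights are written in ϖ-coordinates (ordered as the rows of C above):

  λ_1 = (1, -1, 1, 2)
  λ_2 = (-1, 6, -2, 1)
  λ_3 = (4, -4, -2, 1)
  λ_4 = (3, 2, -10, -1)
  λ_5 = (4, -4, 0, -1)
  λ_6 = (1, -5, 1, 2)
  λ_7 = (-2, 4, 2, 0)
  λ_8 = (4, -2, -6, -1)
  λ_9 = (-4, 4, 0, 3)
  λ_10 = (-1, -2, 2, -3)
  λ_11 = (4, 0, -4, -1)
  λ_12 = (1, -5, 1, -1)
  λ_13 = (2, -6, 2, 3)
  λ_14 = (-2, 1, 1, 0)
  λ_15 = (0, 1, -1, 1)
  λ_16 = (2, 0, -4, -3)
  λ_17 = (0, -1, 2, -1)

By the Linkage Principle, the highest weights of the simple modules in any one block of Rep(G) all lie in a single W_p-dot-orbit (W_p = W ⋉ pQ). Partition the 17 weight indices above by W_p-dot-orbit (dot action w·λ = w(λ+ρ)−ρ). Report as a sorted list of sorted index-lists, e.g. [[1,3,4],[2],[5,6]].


Type D_4, rank 4, |W|=192; reorder rows/cols to standard.

Folding the 17 weights λ_j+ρ into Ā_5 (reps in the given 4-coord order):

  λ_1 → (0, 2, 0, 1) · λ_2 → (1, 1, 1, 0) · λ_3 → (1, 1, 1, 0) · λ_4 → (0, 2, 0, 1) · λ_5 → (0, 2, 0, 1) · λ_6 → (0, 2, 0, 1) · λ_7 → (0, 2, 0, 2) · λ_8 → (0, 0, 4, 1) · λ_9 → (1, 1, 1, 0) · λ_10 → (0, 2, 0, 1) · λ_11 → (0, 0, 2, 1) · λ_12 → (0, 2, 0, 2) · λ_13 → (0, 0, 2, 1) · λ_14 → (1, 1, 1, 0) · λ_15 → (0, 2, 0, 2) · λ_16 → (1, 1, 1, 0) · λ_17 → (1, 0, 3, 0)

These 17 weights hit 6 W_5-dot-orbits; sizes (5, 5, 3, 1, 2, 1):

[[1, 4, 5, 6, 10], [2, 3, 9, 14, 16], [7, 12, 15], [8], [11, 13], [17]]


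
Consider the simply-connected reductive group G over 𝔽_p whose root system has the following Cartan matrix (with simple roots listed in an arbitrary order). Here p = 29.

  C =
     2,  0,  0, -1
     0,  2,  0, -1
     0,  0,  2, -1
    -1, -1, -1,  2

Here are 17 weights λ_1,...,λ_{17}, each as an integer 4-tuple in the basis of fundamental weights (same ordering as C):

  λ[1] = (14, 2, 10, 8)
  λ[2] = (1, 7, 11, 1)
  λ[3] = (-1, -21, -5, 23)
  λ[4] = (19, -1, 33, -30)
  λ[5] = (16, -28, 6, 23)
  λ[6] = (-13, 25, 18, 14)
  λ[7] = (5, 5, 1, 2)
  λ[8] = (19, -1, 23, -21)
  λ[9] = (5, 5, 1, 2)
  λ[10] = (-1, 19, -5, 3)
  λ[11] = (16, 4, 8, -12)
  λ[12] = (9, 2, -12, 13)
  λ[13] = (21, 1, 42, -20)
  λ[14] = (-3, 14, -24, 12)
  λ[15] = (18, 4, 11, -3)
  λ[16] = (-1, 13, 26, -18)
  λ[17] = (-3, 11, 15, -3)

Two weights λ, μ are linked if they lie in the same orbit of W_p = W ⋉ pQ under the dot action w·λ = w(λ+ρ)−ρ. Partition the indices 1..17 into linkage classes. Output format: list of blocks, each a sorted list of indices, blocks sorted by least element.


Root system D_4: the 4×4 matrix C matches after relabeling.

λ_j+ρ reflected into Ā_29 (⟨·,θ^∨⟩≤29); 4-tuples as given:

  [1] (6, 6, 2, 3);  [2] (2, 8, 12, 2);  [3] (0, 20, 4, 0);  [4] (0, 20, 4, 0);  [5] (2, 8, 12, 2);  [6] (14, 0, 7, 3);  [7] (6, 6, 2, 3);  [8] (0, 20, 4, 0);  [9] (6, 6, 2, 3);  [10] (0, 20, 4, 0);  [11] (6, 6, 2, 3);  [12] (10, 3, 11, 2);  [13] (14, 0, 7, 3);  [14] (10, 3, 11, 2);  [15] (14, 0, 7, 3);  [16] (14, 0, 7, 3);  [17] (2, 8, 12, 2)

Grouping the 17 weights by Ā_29-representative: 5 linkage classes.

[[1, 7, 9, 11], [2, 5, 17], [3, 4, 8, 10], [6, 13, 15, 16], [12, 14]]


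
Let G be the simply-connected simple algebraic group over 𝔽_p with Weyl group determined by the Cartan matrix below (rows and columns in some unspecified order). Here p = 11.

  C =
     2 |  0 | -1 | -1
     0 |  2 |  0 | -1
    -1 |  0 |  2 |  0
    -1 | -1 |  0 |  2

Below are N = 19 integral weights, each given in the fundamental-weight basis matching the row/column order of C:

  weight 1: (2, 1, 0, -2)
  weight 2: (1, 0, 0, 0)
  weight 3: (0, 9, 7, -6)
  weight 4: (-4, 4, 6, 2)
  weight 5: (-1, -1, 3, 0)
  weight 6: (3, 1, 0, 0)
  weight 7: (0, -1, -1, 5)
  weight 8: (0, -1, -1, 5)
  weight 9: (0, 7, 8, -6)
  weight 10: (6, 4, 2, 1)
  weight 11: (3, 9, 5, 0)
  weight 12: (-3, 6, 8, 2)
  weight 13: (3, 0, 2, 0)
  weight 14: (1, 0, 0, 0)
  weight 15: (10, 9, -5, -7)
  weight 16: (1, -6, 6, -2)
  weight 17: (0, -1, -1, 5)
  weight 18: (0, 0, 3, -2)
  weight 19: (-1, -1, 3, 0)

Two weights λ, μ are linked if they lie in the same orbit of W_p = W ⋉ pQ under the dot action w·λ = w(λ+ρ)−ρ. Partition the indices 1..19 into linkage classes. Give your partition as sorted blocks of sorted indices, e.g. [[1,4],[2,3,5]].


Cartan matrix: type A_4 (|W|=120); un-permuting the 4 rows.

λ_j+ρ reflected into Ā_11 (⟨·,θ^∨⟩≤11); 4-tuples as given:

    1: (2, 1, 1, 1)
    2: (2, 1, 1, 1)
    3: (4, 2, 1, 1)
    4: (3, 4, 3, 0)
    5: (0, 0, 4, 1)
    6: (4, 2, 1, 1)
    7: (1, 0, 0, 6)
    8: (1, 0, 0, 6)
    9: (4, 1, 3, 1)
    10: (4, 1, 3, 1)
    11: (0, 0, 4, 1)
    12: (2, 1, 1, 1)
    13: (4, 1, 3, 1)
    14: (2, 1, 1, 1)
    15: (1, 0, 0, 6)
    16: (4, 1, 3, 1)
    17: (1, 0, 0, 6)
    18: (0, 0, 4, 1)
    19: (0, 0, 4, 1)

Grouping the 19 weights by Ā_11-representative: 6 linkage classes.

[[1, 2, 12, 14], [3, 6], [4], [5, 11, 18, 19], [7, 8, 15, 17], [9, 10, 13, 16]]


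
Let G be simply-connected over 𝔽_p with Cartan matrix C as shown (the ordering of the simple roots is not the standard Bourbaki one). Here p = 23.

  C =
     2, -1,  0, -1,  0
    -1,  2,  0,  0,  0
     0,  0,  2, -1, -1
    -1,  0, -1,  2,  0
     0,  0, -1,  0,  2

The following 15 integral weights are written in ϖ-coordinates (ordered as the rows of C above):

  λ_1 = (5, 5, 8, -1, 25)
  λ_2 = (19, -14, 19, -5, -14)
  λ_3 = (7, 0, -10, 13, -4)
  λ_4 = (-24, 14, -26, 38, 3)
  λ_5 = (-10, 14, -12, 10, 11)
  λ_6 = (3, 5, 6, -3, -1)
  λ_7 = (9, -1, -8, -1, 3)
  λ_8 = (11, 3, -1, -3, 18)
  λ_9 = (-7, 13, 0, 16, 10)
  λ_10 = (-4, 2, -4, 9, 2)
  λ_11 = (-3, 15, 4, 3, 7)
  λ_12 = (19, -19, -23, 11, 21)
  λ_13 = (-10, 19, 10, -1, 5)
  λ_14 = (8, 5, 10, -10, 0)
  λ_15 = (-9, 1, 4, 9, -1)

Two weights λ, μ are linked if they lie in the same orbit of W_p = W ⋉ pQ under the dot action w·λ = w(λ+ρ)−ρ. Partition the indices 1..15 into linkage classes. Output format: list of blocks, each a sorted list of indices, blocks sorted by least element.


Dynkin diagram of C (from the 8 off-diagonal −1 entries): A_5.

Ā_23 reps of the 15 weights (A_5, coords as presented):

  1: (0, 6, 2, 9, 1)
  2: (3, 0, 3, 4, 0)
  3: (8, 1, 3, 2, 9)
  4: (2, 6, 5, 2, 0)
  5: (0, 6, 2, 9, 1)
  6: (2, 6, 5, 2, 0)
  7: (3, 0, 3, 4, 0)
  8: (4, 6, 2, 0, 7)
  9: (0, 6, 2, 9, 1)
  10: (3, 0, 3, 4, 0)
  11: (2, 6, 5, 2, 0)
  12: (8, 1, 3, 2, 9)
  13: (0, 6, 2, 9, 1)
  14: (0, 6, 2, 9, 1)
  15: (2, 6, 5, 2, 0)

These 15 weights hit 5 W_23-dot-orbits; sizes (5, 3, 2, 4, 1):

[[1, 5, 9, 13, 14], [2, 7, 10], [3, 12], [4, 6, 11, 15], [8]]


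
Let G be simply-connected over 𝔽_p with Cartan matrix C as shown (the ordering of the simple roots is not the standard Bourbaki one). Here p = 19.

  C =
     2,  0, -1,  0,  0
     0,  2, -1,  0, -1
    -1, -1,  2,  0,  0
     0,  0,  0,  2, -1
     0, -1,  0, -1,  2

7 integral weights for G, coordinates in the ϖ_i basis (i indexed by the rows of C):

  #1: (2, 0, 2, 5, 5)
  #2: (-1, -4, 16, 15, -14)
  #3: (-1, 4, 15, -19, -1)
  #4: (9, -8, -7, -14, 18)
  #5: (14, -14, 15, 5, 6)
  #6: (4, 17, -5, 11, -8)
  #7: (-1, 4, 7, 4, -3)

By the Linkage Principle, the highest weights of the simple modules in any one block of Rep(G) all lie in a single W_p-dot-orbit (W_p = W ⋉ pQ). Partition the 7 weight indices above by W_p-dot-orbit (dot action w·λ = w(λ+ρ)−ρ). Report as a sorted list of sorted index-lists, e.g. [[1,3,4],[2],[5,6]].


Dynkin diagram of C (from the 8 off-diagonal −1 entries): A_5.

Each λ_j+ρ reduced to Ā_19; 5-tuples below use C's row order:

  λ_1+ρ ↦ (3, 1, 3, 6, 6)
  λ_2+ρ ↦ (0, 13, 1, 0, 3)
  λ_3+ρ ↦ (0, 13, 1, 0, 3)
  λ_4+ρ ↦ (3, 1, 3, 6, 6)
  λ_5+ρ ↦ (3, 1, 3, 6, 6)
  λ_6+ρ ↦ (4, 7, 0, 0, 7)
  λ_7+ρ ↦ (0, 3, 8, 3, 2)

Linkage partition of the 7 weights (4 classes, p=19):

[[1, 4, 5], [2, 3], [6], [7]]


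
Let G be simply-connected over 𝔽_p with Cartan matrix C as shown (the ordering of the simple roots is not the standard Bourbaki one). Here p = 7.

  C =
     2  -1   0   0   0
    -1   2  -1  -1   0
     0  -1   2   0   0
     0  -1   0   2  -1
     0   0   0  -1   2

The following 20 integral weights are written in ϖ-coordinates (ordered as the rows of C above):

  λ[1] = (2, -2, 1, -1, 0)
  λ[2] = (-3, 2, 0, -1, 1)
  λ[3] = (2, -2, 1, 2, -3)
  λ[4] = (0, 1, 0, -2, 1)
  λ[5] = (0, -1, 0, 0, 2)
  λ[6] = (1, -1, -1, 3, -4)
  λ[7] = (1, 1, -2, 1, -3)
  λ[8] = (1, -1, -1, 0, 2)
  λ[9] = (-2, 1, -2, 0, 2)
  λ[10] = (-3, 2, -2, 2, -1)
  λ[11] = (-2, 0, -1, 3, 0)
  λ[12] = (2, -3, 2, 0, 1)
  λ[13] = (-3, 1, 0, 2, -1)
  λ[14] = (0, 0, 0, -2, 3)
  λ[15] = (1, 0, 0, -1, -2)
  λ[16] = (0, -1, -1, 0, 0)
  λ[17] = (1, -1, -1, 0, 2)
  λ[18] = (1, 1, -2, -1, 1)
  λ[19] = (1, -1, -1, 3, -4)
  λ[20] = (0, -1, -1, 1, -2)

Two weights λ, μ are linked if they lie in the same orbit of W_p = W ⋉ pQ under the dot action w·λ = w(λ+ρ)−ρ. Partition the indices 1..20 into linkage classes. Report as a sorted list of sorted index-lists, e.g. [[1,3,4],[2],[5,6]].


Root system D_5: the 5×5 matrix C matches after relabeling.

Each λ_j+ρ reduced to Ā_7; 5-tuples below use C's row order:

  1: (2, 0, 1, 1, 0);  2: (2, 1, 1, 0, 2);  3: (2, 1, 1, 0, 2);  4: (1, 1, 1, 1, 1);  5: (1, 0, 1, 1, 3);  6: (2, 0, 0, 1, 3);  7: (2, 1, 1, 0, 2);  8: (2, 0, 0, 1, 3);  9: (1, 0, 1, 1, 3);  10: (2, 0, 1, 1, 0);  11: (1, 0, 0, 1, 1);  12: (1, 1, 1, 1, 1);  13: (2, 0, 1, 1, 0);  14: (1, 0, 1, 1, 3);  15: (2, 0, 1, 1, 0);  16: (1, 0, 0, 1, 1);  17: (2, 0, 0, 1, 3);  18: (2, 1, 1, 0, 2);  19: (2, 0, 0, 1, 3);  20: (1, 0, 0, 1, 1)

6 distinct reps among the 20 weights ⇒ 6 W_7-linkage classes:

[[1, 10, 13, 15], [2, 3, 7, 18], [4, 12], [5, 9, 14], [6, 8, 17, 19], [11, 16, 20]]
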